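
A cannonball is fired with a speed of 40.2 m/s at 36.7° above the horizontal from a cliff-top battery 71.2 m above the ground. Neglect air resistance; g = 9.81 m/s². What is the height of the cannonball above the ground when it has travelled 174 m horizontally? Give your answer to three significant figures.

v_x = 40.2 cos 36.7° = 32.23 m/s, v_y0 = 40.2 sin 36.7° = 24.02 m/s.
Time to reach x = 174 m: t = x / v_x = 174 / 32.23 = 5.399 s.
y = 71.2 + v_y0 t − ½ g t² = 71.2 + 24.02×5.399 − 4.905×5.399² = 57.9 m.

57.9 m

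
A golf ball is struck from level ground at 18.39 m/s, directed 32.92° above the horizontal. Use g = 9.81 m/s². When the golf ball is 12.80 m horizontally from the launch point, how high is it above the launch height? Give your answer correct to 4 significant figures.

v_x = 18.39 cos 32.92° = 15.437 m/s, v_y0 = 18.39 sin 32.92° = 9.9944 m/s.
Time to reach x = 12.80 m: t = x / v_x = 12.80 / 15.437 = 0.82918 s.
y = v_y0 t − ½ g t² = 9.9944×0.82918 − 4.905×0.82918² = 4.915 m.

4.915 m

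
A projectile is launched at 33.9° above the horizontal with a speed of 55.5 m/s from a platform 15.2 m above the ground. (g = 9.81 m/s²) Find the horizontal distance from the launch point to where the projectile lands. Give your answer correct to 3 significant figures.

Components: v_x = 55.5 cos 33.9° = 46.07 m/s, v_y = 55.5 sin 33.9° = 30.95 m/s.
Vertical: 0 = 15.2 + 30.95 t − ½(9.81) t² ⇒ 4.905 t² − 30.95 t − 15.2 = 0.
t = [30.95 + √(957.9 + 298.2)] / 9.810 = 6.768 s.
Horizontal: R = v_x · t = 46.07 × 6.768 = 312 m.

312 m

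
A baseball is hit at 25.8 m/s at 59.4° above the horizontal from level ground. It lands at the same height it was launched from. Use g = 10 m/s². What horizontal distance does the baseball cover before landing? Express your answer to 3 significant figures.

For level ground, R = v₀² sin(2θ) / g.
sin(2 × 59.4°) = sin 118.8° = 0.8763.
R = (25.8)² × 0.8763 / 10 = 58.3 m.

58.3 m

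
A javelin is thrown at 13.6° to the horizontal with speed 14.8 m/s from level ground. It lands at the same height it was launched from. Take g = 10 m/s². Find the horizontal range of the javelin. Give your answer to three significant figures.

Components: v_x = 14.8 cos 13.6° = 14.39 m/s, v_y = 14.8 sin 13.6° = 3.480 m/s.
Time of flight (same landing height): t = 2 v_y / g = 2 × 3.480 / 10 = 0.6960 s.
Range: R = v_x · t = 14.39 × 0.6960 = 10.0 m.

10.0 m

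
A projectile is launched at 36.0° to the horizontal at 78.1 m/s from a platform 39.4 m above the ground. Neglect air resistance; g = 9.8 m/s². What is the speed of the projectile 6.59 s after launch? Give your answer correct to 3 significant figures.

65.9 m/s

v_x = 78.1 cos 36.0° = 63.18 m/s (constant).
v_y(t) = 78.1 sin 36.0° − g t = 45.91 − 9.8 × 6.59 = -18.67 m/s.
Speed = √(v_x² + v_y²) = √(3992 + 348.6) = 65.9 m/s.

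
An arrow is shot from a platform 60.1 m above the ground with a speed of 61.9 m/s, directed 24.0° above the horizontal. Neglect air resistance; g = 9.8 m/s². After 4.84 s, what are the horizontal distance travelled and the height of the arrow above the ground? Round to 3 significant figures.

x = 274 m, y = 67.2 m

v_x = 61.9 cos 24.0° = 56.55 m/s; v_y0 = 61.9 sin 24.0° = 25.18 m/s.
x = v_x t = 56.55 × 4.84 = 274 m.
y = 60.1 + v_y0 t − ½ g t² = 67.2 m.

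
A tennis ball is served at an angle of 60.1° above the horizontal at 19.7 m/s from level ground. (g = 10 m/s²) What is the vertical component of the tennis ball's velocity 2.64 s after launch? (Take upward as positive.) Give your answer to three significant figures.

Initial vertical component: v_y0 = 19.7 sin 60.1° = 17.08 m/s.
v_y(t) = v_y0 − g t = 17.08 − 10 × 2.64 = -9.32 m/s.

-9.32 m/s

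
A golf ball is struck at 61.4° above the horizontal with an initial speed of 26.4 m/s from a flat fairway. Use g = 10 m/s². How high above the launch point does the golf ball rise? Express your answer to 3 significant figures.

26.9 m

Vertical component of launch velocity: v_y = 26.4 sin 61.4° = 23.18 m/s.
At the highest point the vertical velocity is zero, so v_y² = 2 g h_max.
h_max = (23.18)² / (2 × 10) = 537.3 / 20.00 = 26.9 m.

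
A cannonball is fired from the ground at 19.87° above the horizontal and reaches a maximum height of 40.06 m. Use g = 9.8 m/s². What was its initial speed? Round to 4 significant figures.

82.44 m/s

At maximum height v_y = 0, so (v₀ sin θ)² = 2 g H.
v₀ sin 19.87° = √(2 × 9.8 × 40.06) = 28.021 m/s.
v₀ = 28.021 / sin 19.87° = 28.021 / 0.3399 = 82.44 m/s.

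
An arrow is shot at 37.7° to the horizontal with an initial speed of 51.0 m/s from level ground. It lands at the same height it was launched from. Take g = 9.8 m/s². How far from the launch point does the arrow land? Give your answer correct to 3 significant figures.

Components: v_x = 51.0 cos 37.7° = 40.35 m/s, v_y = 51.0 sin 37.7° = 31.19 m/s.
Time of flight (same landing height): t = 2 v_y / g = 2 × 31.19 / 9.8 = 6.365 s.
Range: R = v_x · t = 40.35 × 6.365 = 257 m.

257 m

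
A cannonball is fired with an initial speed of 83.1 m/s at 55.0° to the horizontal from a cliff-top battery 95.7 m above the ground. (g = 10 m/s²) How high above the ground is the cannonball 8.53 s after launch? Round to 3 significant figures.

v_y0 = 83.1 sin 55.0° = 68.07 m/s.
y(t) = 95.7 + v_y0 t − ½ g t² = 95.7 + 68.07×8.53 − ½×10×8.53² = 313 m.

313 m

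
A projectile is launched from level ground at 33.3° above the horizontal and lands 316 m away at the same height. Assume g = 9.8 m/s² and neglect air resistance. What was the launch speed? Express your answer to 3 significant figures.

On level ground, R = v₀² sin(2θ) / g, so v₀ = √(R g / sin 2θ).
sin(2 × 33.3°) = 0.9178.
v₀ = √(316 × 9.8 / 0.9178) = √3374 = 58.1 m/s.

58.1 m/s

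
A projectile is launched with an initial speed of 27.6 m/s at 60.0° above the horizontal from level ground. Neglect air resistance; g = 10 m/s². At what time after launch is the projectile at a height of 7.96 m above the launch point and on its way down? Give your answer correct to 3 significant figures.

v_y0 = 27.6 sin 60.0° = 23.90 m/s.
Set y = v_y0 t − ½ g t² = 7.96: 5.000 t² − 23.90 t + 7.96 = 0.
t = [23.90 ± √(571.2 − 159.2)] / 10 = (23.90 ± 20.30) / 10, giving t = 0.360 s or t = 4.42 s.
On the way down corresponds to the larger root: t = 4.42 s.

4.42 s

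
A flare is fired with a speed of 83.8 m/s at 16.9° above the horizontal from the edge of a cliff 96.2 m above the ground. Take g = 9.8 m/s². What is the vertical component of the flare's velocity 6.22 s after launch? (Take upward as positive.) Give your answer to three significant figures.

Initial vertical component: v_y0 = 83.8 sin 16.9° = 24.36 m/s.
v_y(t) = v_y0 − g t = 24.36 − 9.8 × 6.22 = -36.6 m/s.

-36.6 m/s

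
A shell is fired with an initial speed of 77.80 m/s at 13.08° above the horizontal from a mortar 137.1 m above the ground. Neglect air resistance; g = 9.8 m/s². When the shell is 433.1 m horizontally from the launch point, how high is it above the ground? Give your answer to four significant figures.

77.68 m

v_x = 77.80 cos 13.08° = 75.781 m/s, v_y0 = 77.80 sin 13.08° = 17.607 m/s.
Time to reach x = 433.1 m: t = x / v_x = 433.1 / 75.781 = 5.7152 s.
y = 137.1 + v_y0 t − ½ g t² = 137.1 + 17.607×5.7152 − 4.900×5.7152² = 77.68 m.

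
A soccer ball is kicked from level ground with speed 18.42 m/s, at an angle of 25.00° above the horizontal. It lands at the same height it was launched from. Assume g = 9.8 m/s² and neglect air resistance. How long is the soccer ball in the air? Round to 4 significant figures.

Vertical component: v_y = 18.42 sin 25.00° = 7.7846 m/s.
For a projectile landing at launch height, time of flight is t = 2 v_y / g = 2 × 7.7846 / 9.8 = 1.589 s.

1.589 s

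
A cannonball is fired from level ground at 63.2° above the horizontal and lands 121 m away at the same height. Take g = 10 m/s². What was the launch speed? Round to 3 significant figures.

38.8 m/s

On level ground, R = v₀² sin(2θ) / g, so v₀ = √(R g / sin 2θ).
sin(2 × 63.2°) = 0.8049.
v₀ = √(121 × 10 / 0.8049) = √1503 = 38.8 m/s.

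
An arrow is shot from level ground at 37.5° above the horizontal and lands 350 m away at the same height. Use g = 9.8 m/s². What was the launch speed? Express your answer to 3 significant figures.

On level ground, R = v₀² sin(2θ) / g, so v₀ = √(R g / sin 2θ).
sin(2 × 37.5°) = 0.9659.
v₀ = √(350 × 9.8 / 0.9659) = √3551 = 59.6 m/s.

59.6 m/s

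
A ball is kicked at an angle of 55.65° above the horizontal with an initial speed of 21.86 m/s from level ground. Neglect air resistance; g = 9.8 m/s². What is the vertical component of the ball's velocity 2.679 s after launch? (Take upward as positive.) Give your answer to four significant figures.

Initial vertical component: v_y0 = 21.86 sin 55.65° = 18.048 m/s.
v_y(t) = v_y0 − g t = 18.048 − 9.8 × 2.679 = -8.206 m/s.

-8.206 m/s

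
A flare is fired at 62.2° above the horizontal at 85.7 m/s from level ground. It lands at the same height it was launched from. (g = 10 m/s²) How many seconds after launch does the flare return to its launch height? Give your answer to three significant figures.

15.2 s

Vertical component: v_y = 85.7 sin 62.2° = 75.81 m/s.
For a projectile landing at launch height, time of flight is t = 2 v_y / g = 2 × 75.81 / 10 = 15.2 s.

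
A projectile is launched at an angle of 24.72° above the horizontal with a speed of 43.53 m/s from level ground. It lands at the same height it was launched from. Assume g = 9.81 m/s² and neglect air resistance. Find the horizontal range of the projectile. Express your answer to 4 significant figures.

146.7 m

Components: v_x = 43.53 cos 24.72° = 39.541 m/s, v_y = 43.53 sin 24.72° = 18.204 m/s.
Time of flight (same landing height): t = 2 v_y / g = 2 × 18.204 / 9.81 = 3.7113 s.
Range: R = v_x · t = 39.541 × 3.7113 = 146.7 m.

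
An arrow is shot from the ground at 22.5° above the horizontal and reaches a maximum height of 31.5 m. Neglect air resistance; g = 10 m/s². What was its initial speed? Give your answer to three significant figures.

At maximum height v_y = 0, so (v₀ sin θ)² = 2 g H.
v₀ sin 22.5° = √(2 × 10 × 31.5) = 25.10 m/s.
v₀ = 25.10 / sin 22.5° = 25.10 / 0.3827 = 65.6 m/s.

65.6 m/s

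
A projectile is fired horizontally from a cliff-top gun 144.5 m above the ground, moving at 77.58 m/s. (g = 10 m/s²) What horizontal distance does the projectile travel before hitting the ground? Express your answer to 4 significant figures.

417.1 m

Initial vertical velocity is zero, so the fall time comes from h = ½ g t²: t = √(2 × 144.5 / 10) = 5.3759 s.
Horizontal motion is uniform at 77.58 m/s, so x = 77.58 × 5.3759 = 417.1 m.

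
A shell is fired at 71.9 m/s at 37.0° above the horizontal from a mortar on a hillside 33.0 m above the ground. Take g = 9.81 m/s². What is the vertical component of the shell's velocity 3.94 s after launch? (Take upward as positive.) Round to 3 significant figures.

4.62 m/s

Initial vertical component: v_y0 = 71.9 sin 37.0° = 43.27 m/s.
v_y(t) = v_y0 − g t = 43.27 − 9.81 × 3.94 = 4.62 m/s.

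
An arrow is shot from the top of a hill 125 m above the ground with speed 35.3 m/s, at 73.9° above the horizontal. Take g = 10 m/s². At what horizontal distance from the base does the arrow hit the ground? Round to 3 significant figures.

Components: v_x = 35.3 cos 73.9° = 9.789 m/s, v_y = 35.3 sin 73.9° = 33.92 m/s.
Vertical: 0 = 125 + 33.92 t − ½(10) t² ⇒ 5.000 t² − 33.92 t − 125 = 0.
t = [33.92 + √(1151 + 2500)] / 10.00 = 9.434 s.
Horizontal: R = v_x · t = 9.789 × 9.434 = 92.3 m.

92.3 m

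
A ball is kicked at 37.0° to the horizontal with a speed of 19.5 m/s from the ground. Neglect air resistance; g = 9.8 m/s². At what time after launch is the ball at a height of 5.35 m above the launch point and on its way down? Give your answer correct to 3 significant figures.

1.78 s

v_y0 = 19.5 sin 37.0° = 11.74 m/s.
Set y = v_y0 t − ½ g t² = 5.35: 4.900 t² − 11.74 t + 5.35 = 0.
t = [11.74 ± √(137.8 − 104.9)] / 9.8 = (11.74 ± 5.736) / 9.8, giving t = 0.613 s or t = 1.78 s.
On the way down corresponds to the larger root: t = 1.78 s.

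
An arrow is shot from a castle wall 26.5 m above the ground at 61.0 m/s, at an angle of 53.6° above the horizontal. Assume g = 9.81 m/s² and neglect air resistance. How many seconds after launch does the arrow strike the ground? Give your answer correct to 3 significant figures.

10.5 s

Vertical component: v_y = 61.0 sin 53.6° = 49.10 m/s.
Taking up as positive with launch at y = 26.5 m, landing at y = 0: 0 = 26.5 + 49.10 t − ½(9.81) t².
Solving 4.905 t² − 49.10 t − 26.5 = 0 gives t = [49.10 + √(49.10² + 4·4.905·26.5)] / 9.810 = 10.5 s.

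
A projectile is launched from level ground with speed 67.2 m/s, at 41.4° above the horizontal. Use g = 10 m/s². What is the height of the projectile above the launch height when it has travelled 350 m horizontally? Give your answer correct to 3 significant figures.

v_x = 67.2 cos 41.4° = 50.41 m/s, v_y0 = 67.2 sin 41.4° = 44.44 m/s.
Time to reach x = 350 m: t = x / v_x = 350 / 50.41 = 6.943 s.
y = v_y0 t − ½ g t² = 44.44×6.943 − 5.000×6.943² = 67.5 m.

67.5 m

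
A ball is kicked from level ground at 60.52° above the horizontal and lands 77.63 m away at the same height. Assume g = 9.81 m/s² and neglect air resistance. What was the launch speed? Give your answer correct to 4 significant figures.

29.81 m/s

On level ground, R = v₀² sin(2θ) / g, so v₀ = √(R g / sin 2θ).
sin(2 × 60.52°) = 0.8568.
v₀ = √(77.63 × 9.81 / 0.8568) = √888.83 = 29.81 m/s.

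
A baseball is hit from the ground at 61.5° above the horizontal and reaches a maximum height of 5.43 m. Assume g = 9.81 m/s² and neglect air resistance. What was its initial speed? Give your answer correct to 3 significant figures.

At maximum height v_y = 0, so (v₀ sin θ)² = 2 g H.
v₀ sin 61.5° = √(2 × 9.81 × 5.43) = 10.32 m/s.
v₀ = 10.32 / sin 61.5° = 10.32 / 0.8788 = 11.7 m/s.

11.7 m/s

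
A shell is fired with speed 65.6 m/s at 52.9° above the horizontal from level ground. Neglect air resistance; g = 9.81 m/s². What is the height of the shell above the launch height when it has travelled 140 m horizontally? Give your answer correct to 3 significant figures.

124 m

v_x = 65.6 cos 52.9° = 39.57 m/s, v_y0 = 65.6 sin 52.9° = 52.32 m/s.
Time to reach x = 140 m: t = x / v_x = 140 / 39.57 = 3.538 s.
y = v_y0 t − ½ g t² = 52.32×3.538 − 4.905×3.538² = 124 m.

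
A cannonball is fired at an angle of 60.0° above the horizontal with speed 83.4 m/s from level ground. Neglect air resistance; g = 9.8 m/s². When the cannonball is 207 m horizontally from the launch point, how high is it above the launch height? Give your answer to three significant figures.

v_x = 83.4 cos 60.0° = 41.70 m/s, v_y0 = 83.4 sin 60.0° = 72.23 m/s.
Time to reach x = 207 m: t = x / v_x = 207 / 41.70 = 4.964 s.
y = v_y0 t − ½ g t² = 72.23×4.964 − 4.900×4.964² = 238 m.

238 m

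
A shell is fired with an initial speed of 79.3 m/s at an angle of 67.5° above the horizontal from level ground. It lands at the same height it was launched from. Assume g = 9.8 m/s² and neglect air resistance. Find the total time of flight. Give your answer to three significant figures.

15.0 s

Vertical component: v_y = 79.3 sin 67.5° = 73.26 m/s.
For a projectile landing at launch height, time of flight is t = 2 v_y / g = 2 × 73.26 / 9.8 = 15.0 s.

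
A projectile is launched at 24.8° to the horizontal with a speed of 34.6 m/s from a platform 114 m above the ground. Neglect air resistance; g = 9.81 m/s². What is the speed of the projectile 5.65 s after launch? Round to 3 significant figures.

v_x = 34.6 cos 24.8° = 31.41 m/s (constant).
v_y(t) = 34.6 sin 24.8° − g t = 14.51 − 9.81 × 5.65 = -40.92 m/s.
Speed = √(v_x² + v_y²) = √(986.6 + 1674) = 51.6 m/s.

51.6 m/s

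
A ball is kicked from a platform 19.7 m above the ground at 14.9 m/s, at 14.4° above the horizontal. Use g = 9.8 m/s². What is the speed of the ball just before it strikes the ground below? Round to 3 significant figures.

24.7 m/s

v_x = 14.9 cos 14.4° = 14.43 m/s is unchanged throughout.
For the vertical component, v_y² = v_y0² + 2 g h = (3.705)² + 2×9.8×19.7 = 399.8, so |v_y| = 19.99 m/s.
Impact speed = √(v_x² + v_y²) = √(208.2 + 399.8) = 24.7 m/s.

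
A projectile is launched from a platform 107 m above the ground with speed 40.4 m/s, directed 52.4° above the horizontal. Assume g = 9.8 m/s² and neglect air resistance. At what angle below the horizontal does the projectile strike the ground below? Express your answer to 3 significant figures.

66.2°

v_x = 40.4 cos 52.4° = 24.65 m/s.
At impact |v_y| = √(v_y0² + 2 g h) = √(32.01² + 2×9.8×107) = 55.87 m/s.
Angle below horizontal = arctan(|v_y| / v_x) = arctan(55.87 / 24.65) = 66.2°.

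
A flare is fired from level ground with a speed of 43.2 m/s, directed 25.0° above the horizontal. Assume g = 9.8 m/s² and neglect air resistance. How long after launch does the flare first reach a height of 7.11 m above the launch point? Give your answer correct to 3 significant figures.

0.442 s

v_y0 = 43.2 sin 25.0° = 18.26 m/s.
Set y = v_y0 t − ½ g t² = 7.11: 4.900 t² − 18.26 t + 7.11 = 0.
t = [18.26 ± √(333.4 − 139.4)] / 9.8 = (18.26 ± 13.93) / 9.8, giving t = 0.442 s or t = 3.28 s.
The flare is on the way up at the first time, so t = 0.442 s.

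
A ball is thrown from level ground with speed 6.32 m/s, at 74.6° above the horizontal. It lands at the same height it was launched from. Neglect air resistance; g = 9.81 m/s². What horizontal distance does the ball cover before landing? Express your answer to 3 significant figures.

Components: v_x = 6.32 cos 74.6° = 1.678 m/s, v_y = 6.32 sin 74.6° = 6.093 m/s.
Time of flight (same landing height): t = 2 v_y / g = 2 × 6.093 / 9.81 = 1.242 s.
Range: R = v_x · t = 1.678 × 1.242 = 2.08 m.

2.08 m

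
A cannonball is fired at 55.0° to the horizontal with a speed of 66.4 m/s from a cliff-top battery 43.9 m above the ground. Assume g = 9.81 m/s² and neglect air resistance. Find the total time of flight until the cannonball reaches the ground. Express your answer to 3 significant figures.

11.8 s

Vertical component: v_y = 66.4 sin 55.0° = 54.39 m/s.
Taking up as positive with launch at y = 43.9 m, landing at y = 0: 0 = 43.9 + 54.39 t − ½(9.81) t².
Solving 4.905 t² − 54.39 t − 43.9 = 0 gives t = [54.39 + √(54.39² + 4·4.905·43.9)] / 9.810 = 11.8 s.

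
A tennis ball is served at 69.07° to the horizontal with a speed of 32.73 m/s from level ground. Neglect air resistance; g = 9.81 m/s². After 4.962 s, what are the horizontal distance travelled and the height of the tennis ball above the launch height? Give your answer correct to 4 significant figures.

x = 58.02 m, y = 30.92 m

v_x = 32.73 cos 69.07° = 11.692 m/s; v_y0 = 32.73 sin 69.07° = 30.570 m/s.
x = v_x t = 11.692 × 4.962 = 58.02 m.
y = v_y0 t − ½ g t² = 30.570×4.962 − 4.905×4.962² = 30.92 m.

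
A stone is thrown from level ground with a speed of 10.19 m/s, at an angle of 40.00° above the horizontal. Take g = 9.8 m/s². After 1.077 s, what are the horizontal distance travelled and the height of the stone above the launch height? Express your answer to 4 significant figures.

x = 8.407 m, y = 1.371 m

v_x = 10.19 cos 40.00° = 7.8060 m/s; v_y0 = 10.19 sin 40.00° = 6.5500 m/s.
x = v_x t = 7.8060 × 1.077 = 8.407 m.
y = v_y0 t − ½ g t² = 6.5500×1.077 − 4.900×1.077² = 1.371 m.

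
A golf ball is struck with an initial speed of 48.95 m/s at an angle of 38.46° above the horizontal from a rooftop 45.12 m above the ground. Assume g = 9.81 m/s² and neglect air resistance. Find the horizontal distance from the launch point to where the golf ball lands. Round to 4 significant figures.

285.3 m

Components: v_x = 48.95 cos 38.46° = 38.330 m/s, v_y = 48.95 sin 38.46° = 30.445 m/s.
Vertical: 0 = 45.12 + 30.445 t − ½(9.81) t² ⇒ 4.905 t² − 30.445 t − 45.12 = 0.
t = [30.445 + √(926.90 + 885.25)] / 9.810 = 7.4428 s.
Horizontal: R = v_x · t = 38.330 × 7.4428 = 285.3 m.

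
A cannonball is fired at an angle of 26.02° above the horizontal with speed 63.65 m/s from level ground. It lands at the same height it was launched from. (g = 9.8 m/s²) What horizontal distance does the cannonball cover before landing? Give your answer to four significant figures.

325.9 m

For level ground, R = v₀² sin(2θ) / g.
sin(2 × 26.02°) = sin 52.040° = 0.7884.
R = (63.65)² × 0.7884 / 9.8 = 325.9 m.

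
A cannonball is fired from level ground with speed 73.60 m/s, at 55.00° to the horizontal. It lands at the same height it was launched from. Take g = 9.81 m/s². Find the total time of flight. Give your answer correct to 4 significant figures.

Vertical component: v_y = 73.60 sin 55.00° = 60.290 m/s.
For a projectile landing at launch height, time of flight is t = 2 v_y / g = 2 × 60.290 / 9.81 = 12.29 s.

12.29 s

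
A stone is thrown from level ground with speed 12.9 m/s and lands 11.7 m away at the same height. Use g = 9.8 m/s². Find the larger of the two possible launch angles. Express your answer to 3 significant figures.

Level-ground range: R = v₀² sin(2θ)/g ⇒ sin 2θ = R g / v₀² = 11.7×9.8/12.9² = 0.6890.
2θ = arcsin(0.6890) = 43.55° or 180° − 43.55° = 136.45°.
So θ = 21.8° or θ = 68.2°.

68.2°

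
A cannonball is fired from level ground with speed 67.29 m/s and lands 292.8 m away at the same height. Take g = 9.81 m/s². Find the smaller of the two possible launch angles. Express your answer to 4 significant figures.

Level-ground range: R = v₀² sin(2θ)/g ⇒ sin 2θ = R g / v₀² = 292.8×9.81/67.29² = 0.6344.
2θ = arcsin(0.6344) = 39.375° or 180° − 39.375° = 140.625°.
So θ = 19.69° or θ = 70.31°.

19.69°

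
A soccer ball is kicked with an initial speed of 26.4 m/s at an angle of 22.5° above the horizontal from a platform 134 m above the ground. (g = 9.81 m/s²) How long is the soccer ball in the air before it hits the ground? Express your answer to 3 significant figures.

Vertical component: v_y = 26.4 sin 22.5° = 10.10 m/s.
Taking up as positive with launch at y = 134 m, landing at y = 0: 0 = 134 + 10.10 t − ½(9.81) t².
Solving 4.905 t² − 10.10 t − 134 = 0 gives t = [10.10 + √(10.10² + 4·4.905·134)] / 9.810 = 6.36 s.

6.36 s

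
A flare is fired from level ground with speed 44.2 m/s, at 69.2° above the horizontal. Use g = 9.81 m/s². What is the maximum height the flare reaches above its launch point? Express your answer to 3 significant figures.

87.0 m

Vertical component of launch velocity: v_y = 44.2 sin 69.2° = 41.32 m/s.
At the highest point the vertical velocity is zero, so v_y² = 2 g h_max.
h_max = (41.32)² / (2 × 9.81) = 1707 / 19.62 = 87.0 m.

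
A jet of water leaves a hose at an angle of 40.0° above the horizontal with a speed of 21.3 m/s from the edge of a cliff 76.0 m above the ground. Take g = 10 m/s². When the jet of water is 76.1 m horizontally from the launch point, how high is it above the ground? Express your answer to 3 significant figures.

v_x = 21.3 cos 40.0° = 16.32 m/s, v_y0 = 21.3 sin 40.0° = 13.69 m/s.
Time to reach x = 76.1 m: t = x / v_x = 76.1 / 16.32 = 4.663 s.
y = 76.0 + v_y0 t − ½ g t² = 76.0 + 13.69×4.663 − 5.000×4.663² = 31.1 m.

31.1 m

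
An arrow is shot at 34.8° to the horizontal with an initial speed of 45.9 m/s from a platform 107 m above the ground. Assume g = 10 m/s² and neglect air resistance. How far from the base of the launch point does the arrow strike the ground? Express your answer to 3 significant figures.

Components: v_x = 45.9 cos 34.8° = 37.69 m/s, v_y = 45.9 sin 34.8° = 26.20 m/s.
Vertical: 0 = 107 + 26.20 t − ½(10) t² ⇒ 5.000 t² − 26.20 t − 107 = 0.
t = [26.20 + √(686.4 + 2140)] / 10.00 = 7.936 s.
Horizontal: R = v_x · t = 37.69 × 7.936 = 299 m.

299 m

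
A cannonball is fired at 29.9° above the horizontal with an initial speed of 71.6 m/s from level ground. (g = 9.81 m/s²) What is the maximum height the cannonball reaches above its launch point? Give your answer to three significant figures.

64.9 m

Vertical component of launch velocity: v_y = 71.6 sin 29.9° = 35.69 m/s.
At the highest point the vertical velocity is zero, so v_y² = 2 g h_max.
h_max = (35.69)² / (2 × 9.81) = 1274 / 19.62 = 64.9 m.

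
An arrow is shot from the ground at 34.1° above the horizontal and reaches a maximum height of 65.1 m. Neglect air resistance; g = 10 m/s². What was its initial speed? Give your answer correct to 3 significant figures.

64.4 m/s

At maximum height v_y = 0, so (v₀ sin θ)² = 2 g H.
v₀ sin 34.1° = √(2 × 10 × 65.1) = 36.08 m/s.
v₀ = 36.08 / sin 34.1° = 36.08 / 0.5606 = 64.4 m/s.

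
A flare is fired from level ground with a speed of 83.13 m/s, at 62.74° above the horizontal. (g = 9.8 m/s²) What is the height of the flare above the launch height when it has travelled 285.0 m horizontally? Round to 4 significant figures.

v_x = 83.13 cos 62.74° = 38.076 m/s, v_y0 = 83.13 sin 62.74° = 73.897 m/s.
Time to reach x = 285.0 m: t = x / v_x = 285.0 / 38.076 = 7.4850 s.
y = v_y0 t − ½ g t² = 73.897×7.4850 − 4.900×7.4850² = 278.6 m.

278.6 m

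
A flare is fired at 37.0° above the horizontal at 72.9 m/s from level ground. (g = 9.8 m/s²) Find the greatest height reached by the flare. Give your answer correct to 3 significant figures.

98.2 m

Vertical component of launch velocity: v_y = 72.9 sin 37.0° = 43.87 m/s.
At the highest point the vertical velocity is zero, so v_y² = 2 g h_max.
h_max = (43.87)² / (2 × 9.8) = 1925 / 19.60 = 98.2 m.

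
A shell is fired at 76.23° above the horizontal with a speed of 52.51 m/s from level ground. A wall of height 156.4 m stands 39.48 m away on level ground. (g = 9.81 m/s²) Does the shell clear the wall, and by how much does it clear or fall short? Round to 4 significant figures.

v_x = 52.51 cos 76.23° = 12.499 m/s; v_y0 = 52.51 sin 76.23° = 51.001 m/s.
Time to reach the wall: t = 39.48 / 12.499 = 3.1587 s.
Height at that point: y = 51.001×3.1587 − 4.905×3.1587² = 112.16 m.
That is 156.4 − 112.16 = 44.24 m below the top of the wall, so the shell does not clear it.

No — it falls 44.24 m short of clearing the wall.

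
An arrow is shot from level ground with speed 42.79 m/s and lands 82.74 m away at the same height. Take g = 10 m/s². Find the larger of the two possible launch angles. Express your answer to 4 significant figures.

Level-ground range: R = v₀² sin(2θ)/g ⇒ sin 2θ = R g / v₀² = 82.74×10/42.79² = 0.4519.
2θ = arcsin(0.4519) = 26.866° or 180° − 26.866° = 153.134°.
So θ = 13.43° or θ = 76.57°.

76.57°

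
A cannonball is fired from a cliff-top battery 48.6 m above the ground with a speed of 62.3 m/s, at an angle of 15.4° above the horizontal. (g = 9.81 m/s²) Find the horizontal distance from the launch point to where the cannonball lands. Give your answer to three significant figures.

316 m

Components: v_x = 62.3 cos 15.4° = 60.06 m/s, v_y = 62.3 sin 15.4° = 16.54 m/s.
Vertical: 0 = 48.6 + 16.54 t − ½(9.81) t² ⇒ 4.905 t² − 16.54 t − 48.6 = 0.
t = [16.54 + √(273.6 + 953.5)] / 9.810 = 5.257 s.
Horizontal: R = v_x · t = 60.06 × 5.257 = 316 m.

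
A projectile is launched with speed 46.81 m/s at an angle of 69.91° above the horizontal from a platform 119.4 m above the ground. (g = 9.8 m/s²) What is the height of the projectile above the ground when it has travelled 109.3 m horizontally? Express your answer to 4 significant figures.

191.8 m

v_x = 46.81 cos 69.91° = 16.079 m/s, v_y0 = 46.81 sin 69.91° = 43.962 m/s.
Time to reach x = 109.3 m: t = x / v_x = 109.3 / 16.079 = 6.7977 s.
y = 119.4 + v_y0 t − ½ g t² = 119.4 + 43.962×6.7977 − 4.900×6.7977² = 191.8 m.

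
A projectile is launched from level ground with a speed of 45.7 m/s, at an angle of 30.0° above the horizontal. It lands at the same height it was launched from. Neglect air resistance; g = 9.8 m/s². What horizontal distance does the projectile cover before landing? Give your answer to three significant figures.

For level ground, R = v₀² sin(2θ) / g.
sin(2 × 30.0°) = sin 60.00° = 0.8660.
R = (45.7)² × 0.8660 / 9.8 = 185 m.

185 m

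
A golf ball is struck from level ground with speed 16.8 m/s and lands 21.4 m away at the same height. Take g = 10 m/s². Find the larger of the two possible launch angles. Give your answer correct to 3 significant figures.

Level-ground range: R = v₀² sin(2θ)/g ⇒ sin 2θ = R g / v₀² = 21.4×10/16.8² = 0.7582.
2θ = arcsin(0.7582) = 49.31° or 180° − 49.31° = 130.69°.
So θ = 24.7° or θ = 65.3°.

65.3°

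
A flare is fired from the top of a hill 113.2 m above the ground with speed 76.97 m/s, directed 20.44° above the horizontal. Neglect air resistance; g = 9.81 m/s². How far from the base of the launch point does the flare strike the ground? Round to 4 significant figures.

Components: v_x = 76.97 cos 20.44° = 72.124 m/s, v_y = 76.97 sin 20.44° = 26.880 m/s.
Vertical: 0 = 113.2 + 26.880 t − ½(9.81) t² ⇒ 4.905 t² − 26.880 t − 113.2 = 0.
t = [26.880 + √(722.53 + 2221.0)] / 9.810 = 8.2706 s.
Horizontal: R = v_x · t = 72.124 × 8.2706 = 596.5 m.

596.5 m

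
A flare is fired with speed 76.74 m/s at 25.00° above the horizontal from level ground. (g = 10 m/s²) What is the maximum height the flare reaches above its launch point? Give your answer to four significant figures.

52.59 m

Vertical component of launch velocity: v_y = 76.74 sin 25.00° = 32.432 m/s.
At the highest point the vertical velocity is zero, so v_y² = 2 g h_max.
h_max = (32.432)² / (2 × 10) = 1051.8 / 20.00 = 52.59 m.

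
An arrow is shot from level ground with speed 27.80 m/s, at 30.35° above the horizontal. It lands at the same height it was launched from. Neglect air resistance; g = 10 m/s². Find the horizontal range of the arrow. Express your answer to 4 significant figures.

67.40 m

For level ground, R = v₀² sin(2θ) / g.
sin(2 × 30.35°) = sin 60.700° = 0.8721.
R = (27.80)² × 0.8721 / 10 = 67.40 m.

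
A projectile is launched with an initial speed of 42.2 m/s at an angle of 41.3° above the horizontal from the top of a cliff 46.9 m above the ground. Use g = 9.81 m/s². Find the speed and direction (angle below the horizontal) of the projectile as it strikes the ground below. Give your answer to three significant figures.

52.0 m/s at 52.4° below the horizontal

v_x = 42.2 cos 41.3° = 31.70 m/s (constant).
|v_y| at impact = √((27.85)² + 2×9.81×46.9) = 41.18 m/s.
Speed = √(31.70² + 41.18²) = 52.0 m/s; angle = arctan(41.18/31.70) = 52.4° below horizontal.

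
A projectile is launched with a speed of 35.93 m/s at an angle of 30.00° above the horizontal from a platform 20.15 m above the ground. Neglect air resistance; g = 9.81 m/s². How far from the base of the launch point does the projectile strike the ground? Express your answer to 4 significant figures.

Components: v_x = 35.93 cos 30.00° = 31.116 m/s, v_y = 35.93 sin 30.00° = 17.965 m/s.
Vertical: 0 = 20.15 + 17.965 t − ½(9.81) t² ⇒ 4.905 t² − 17.965 t − 20.15 = 0.
t = [17.965 + √(322.74 + 395.34)] / 9.810 = 4.5629 s.
Horizontal: R = v_x · t = 31.116 × 4.5629 = 142.0 m.

142.0 m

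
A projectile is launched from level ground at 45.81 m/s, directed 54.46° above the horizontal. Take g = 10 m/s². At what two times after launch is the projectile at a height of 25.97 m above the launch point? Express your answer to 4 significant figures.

v_y0 = 45.81 sin 54.46° = 37.276 m/s.
Set y = v_y0 t − ½ g t² = 25.97: 5.000 t² − 37.276 t + 25.97 = 0.
t = [37.276 ± √(1389.5 − 519.40)] / 10 = (37.276 ± 29.497) / 10, giving t = 0.7779 s or t = 6.677 s.
So the projectile is at 25.97 m at t = 0.7779 s (rising) and t = 6.677 s (falling).

0.7779 s and 6.677 s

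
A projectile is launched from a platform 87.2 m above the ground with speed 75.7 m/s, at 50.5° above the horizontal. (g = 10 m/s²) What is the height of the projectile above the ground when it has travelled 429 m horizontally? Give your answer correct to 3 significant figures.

211 m

v_x = 75.7 cos 50.5° = 48.15 m/s, v_y0 = 75.7 sin 50.5° = 58.41 m/s.
Time to reach x = 429 m: t = x / v_x = 429 / 48.15 = 8.910 s.
y = 87.2 + v_y0 t − ½ g t² = 87.2 + 58.41×8.910 − 5.000×8.910² = 211 m.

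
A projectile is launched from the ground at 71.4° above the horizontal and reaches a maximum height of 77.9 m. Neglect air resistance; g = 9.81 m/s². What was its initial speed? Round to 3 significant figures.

41.2 m/s

At maximum height v_y = 0, so (v₀ sin θ)² = 2 g H.
v₀ sin 71.4° = √(2 × 9.81 × 77.9) = 39.09 m/s.
v₀ = 39.09 / sin 71.4° = 39.09 / 0.9478 = 41.2 m/s.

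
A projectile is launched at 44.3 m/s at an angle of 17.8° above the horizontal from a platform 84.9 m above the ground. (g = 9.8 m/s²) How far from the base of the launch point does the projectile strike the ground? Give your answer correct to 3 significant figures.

243 m

Components: v_x = 44.3 cos 17.8° = 42.18 m/s, v_y = 44.3 sin 17.8° = 13.54 m/s.
Vertical: 0 = 84.9 + 13.54 t − ½(9.8) t² ⇒ 4.900 t² − 13.54 t − 84.9 = 0.
t = [13.54 + √(183.3 + 1664)] / 9.800 = 5.767 s.
Horizontal: R = v_x · t = 42.18 × 5.767 = 243 m.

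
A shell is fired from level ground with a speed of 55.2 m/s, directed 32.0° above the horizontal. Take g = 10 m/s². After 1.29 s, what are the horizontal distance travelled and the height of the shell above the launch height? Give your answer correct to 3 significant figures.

x = 60.4 m, y = 29.4 m

v_x = 55.2 cos 32.0° = 46.81 m/s; v_y0 = 55.2 sin 32.0° = 29.25 m/s.
x = v_x t = 46.81 × 1.29 = 60.4 m.
y = v_y0 t − ½ g t² = 29.25×1.29 − 5.000×1.29² = 29.4 m.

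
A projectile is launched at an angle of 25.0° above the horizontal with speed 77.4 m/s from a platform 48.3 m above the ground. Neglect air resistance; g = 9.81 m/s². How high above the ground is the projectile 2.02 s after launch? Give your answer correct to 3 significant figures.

94.4 m

v_y0 = 77.4 sin 25.0° = 32.71 m/s.
y(t) = 48.3 + v_y0 t − ½ g t² = 48.3 + 32.71×2.02 − ½×9.81×2.02² = 94.4 m.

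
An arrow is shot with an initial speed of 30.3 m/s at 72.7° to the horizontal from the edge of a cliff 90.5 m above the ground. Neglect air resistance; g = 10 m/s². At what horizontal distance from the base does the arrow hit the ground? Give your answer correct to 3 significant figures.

Components: v_x = 30.3 cos 72.7° = 9.010 m/s, v_y = 30.3 sin 72.7° = 28.93 m/s.
Vertical: 0 = 90.5 + 28.93 t − ½(10) t² ⇒ 5.000 t² − 28.93 t − 90.5 = 0.
t = [28.93 + √(836.9 + 1810)] / 10.00 = 8.038 s.
Horizontal: R = v_x · t = 9.010 × 8.038 = 72.4 m.

72.4 m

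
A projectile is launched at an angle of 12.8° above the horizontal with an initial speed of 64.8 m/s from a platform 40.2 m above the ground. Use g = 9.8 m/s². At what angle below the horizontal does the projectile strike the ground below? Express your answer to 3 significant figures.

26.5°

v_x = 64.8 cos 12.8° = 63.19 m/s.
At impact |v_y| = √(v_y0² + 2 g h) = √(14.36² + 2×9.8×40.2) = 31.53 m/s.
Angle below horizontal = arctan(|v_y| / v_x) = arctan(31.53 / 63.19) = 26.5°.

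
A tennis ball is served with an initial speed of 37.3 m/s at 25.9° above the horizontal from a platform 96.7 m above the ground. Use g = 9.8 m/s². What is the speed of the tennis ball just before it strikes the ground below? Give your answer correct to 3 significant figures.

v_x = 37.3 cos 25.9° = 33.55 m/s is unchanged throughout.
For the vertical component, v_y² = v_y0² + 2 g h = (16.29)² + 2×9.8×96.7 = 2161, so |v_y| = 46.49 m/s.
Impact speed = √(v_x² + v_y²) = √(1126 + 2161) = 57.3 m/s.

57.3 m/s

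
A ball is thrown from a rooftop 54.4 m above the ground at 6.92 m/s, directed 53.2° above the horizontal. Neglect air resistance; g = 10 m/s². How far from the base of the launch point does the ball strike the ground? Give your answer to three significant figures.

16.2 m

Components: v_x = 6.92 cos 53.2° = 4.145 m/s, v_y = 6.92 sin 53.2° = 5.541 m/s.
Vertical: 0 = 54.4 + 5.541 t − ½(10) t² ⇒ 5.000 t² − 5.541 t − 54.4 = 0.
t = [5.541 + √(30.70 + 1088)] / 10.00 = 3.899 s.
Horizontal: R = v_x · t = 4.145 × 3.899 = 16.2 m.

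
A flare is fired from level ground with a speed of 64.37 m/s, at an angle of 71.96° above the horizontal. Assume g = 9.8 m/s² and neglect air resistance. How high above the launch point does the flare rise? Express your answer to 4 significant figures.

Vertical component of launch velocity: v_y = 64.37 sin 71.96° = 61.206 m/s.
At the highest point the vertical velocity is zero, so v_y² = 2 g h_max.
h_max = (61.206)² / (2 × 9.8) = 3746.2 / 19.60 = 191.1 m.

191.1 m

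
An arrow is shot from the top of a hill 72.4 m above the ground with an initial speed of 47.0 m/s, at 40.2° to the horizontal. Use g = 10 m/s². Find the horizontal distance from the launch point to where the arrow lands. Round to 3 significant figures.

284 m

Components: v_x = 47.0 cos 40.2° = 35.90 m/s, v_y = 47.0 sin 40.2° = 30.34 m/s.
Vertical: 0 = 72.4 + 30.34 t − ½(10) t² ⇒ 5.000 t² − 30.34 t − 72.4 = 0.
t = [30.34 + √(920.5 + 1448)] / 10.00 = 7.901 s.
Horizontal: R = v_x · t = 35.90 × 7.901 = 284 m.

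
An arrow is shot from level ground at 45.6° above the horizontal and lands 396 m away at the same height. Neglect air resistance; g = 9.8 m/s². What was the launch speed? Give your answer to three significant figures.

On level ground, R = v₀² sin(2θ) / g, so v₀ = √(R g / sin 2θ).
sin(2 × 45.6°) = 0.9998.
v₀ = √(396 × 9.8 / 0.9998) = √3882 = 62.3 m/s.

62.3 m/s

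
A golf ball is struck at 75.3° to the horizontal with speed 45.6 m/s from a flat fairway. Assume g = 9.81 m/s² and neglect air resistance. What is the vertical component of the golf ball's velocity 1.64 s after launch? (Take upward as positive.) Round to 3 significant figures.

28.0 m/s

Initial vertical component: v_y0 = 45.6 sin 75.3° = 44.11 m/s.
v_y(t) = v_y0 − g t = 44.11 − 9.81 × 1.64 = 28.0 m/s.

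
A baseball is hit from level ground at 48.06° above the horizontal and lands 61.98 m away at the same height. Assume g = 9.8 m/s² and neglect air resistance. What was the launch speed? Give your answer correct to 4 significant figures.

24.72 m/s

On level ground, R = v₀² sin(2θ) / g, so v₀ = √(R g / sin 2θ).
sin(2 × 48.06°) = 0.9943.
v₀ = √(61.98 × 9.8 / 0.9943) = √610.89 = 24.72 m/s.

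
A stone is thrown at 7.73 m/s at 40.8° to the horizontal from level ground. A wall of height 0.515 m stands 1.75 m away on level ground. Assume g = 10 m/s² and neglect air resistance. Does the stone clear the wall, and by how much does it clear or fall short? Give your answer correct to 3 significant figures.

Yes — it clears the wall by 0.548 m.

v_x = 7.73 cos 40.8° = 5.852 m/s; v_y0 = 7.73 sin 40.8° = 5.051 m/s.
Time to reach the wall: t = 1.75 / 5.852 = 0.2990 s.
Height at that point: y = 5.051×0.2990 − 5.000×0.2990² = 1.063 m.
That is 1.063 − 0.515 = 0.548 m above the top of the wall, so the stone clears it.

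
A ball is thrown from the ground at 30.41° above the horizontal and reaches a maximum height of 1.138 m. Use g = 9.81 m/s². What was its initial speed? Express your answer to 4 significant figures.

9.335 m/s

At maximum height v_y = 0, so (v₀ sin θ)² = 2 g H.
v₀ sin 30.41° = √(2 × 9.81 × 1.138) = 4.7252 m/s.
v₀ = 4.7252 / sin 30.41° = 4.7252 / 0.5062 = 9.335 m/s.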